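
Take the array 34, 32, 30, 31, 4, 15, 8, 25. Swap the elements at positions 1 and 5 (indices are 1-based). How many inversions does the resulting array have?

15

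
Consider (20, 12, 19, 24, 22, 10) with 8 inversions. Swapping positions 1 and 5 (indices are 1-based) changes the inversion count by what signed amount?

+1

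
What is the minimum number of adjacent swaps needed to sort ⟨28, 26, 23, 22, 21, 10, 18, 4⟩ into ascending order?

27 adjacent swaps

Each adjacent swap fixes exactly one inversion, so the minimum swap count equals the number of inversions.
Count inversions — for each element, later elements that are smaller:
28: 26, 23, 22, 21, 10, 18, 4 → 7
26: 23, 22, 21, 10, 18, 4 → 6
23: 22, 21, 10, 18, 4 → 5
22: 21, 10, 18, 4 → 4
21: 10, 18, 4 → 3
10: 4 → 1
18: 4 → 1
4: none → 0
Total inversions: 7 + 6 + 5 + 4 + 3 + 1 + 1 + 0 = 27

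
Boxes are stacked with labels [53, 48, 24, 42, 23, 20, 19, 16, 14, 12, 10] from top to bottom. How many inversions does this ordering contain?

For each element, count later entries that are smaller:
53 → 48, 24, 42, 23, 20, 19, 16, 14, 12, 10 → 10
48 → 24, 42, 23, 20, 19, 16, 14, 12, 10 → 9
24 → 23, 20, 19, 16, 14, 12, 10 → 7
42 → 23, 20, 19, 16, 14, 12, 10 → 7
23 → 20, 19, 16, 14, 12, 10 → 6
20 → 19, 16, 14, 12, 10 → 5
19 → 16, 14, 12, 10 → 4
16 → 14, 12, 10 → 3
14 → 12, 10 → 2
12 → 10 → 1
10 → none → 0
Sum: 10 + 9 + 7 + 7 + 6 + 5 + 4 + 3 + 2 + 1 + 0 = 54

54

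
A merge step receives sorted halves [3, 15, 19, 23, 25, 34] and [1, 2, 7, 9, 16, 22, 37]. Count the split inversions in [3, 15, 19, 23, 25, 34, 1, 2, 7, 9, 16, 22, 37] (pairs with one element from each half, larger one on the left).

Split inversions: 29

Take each right-half value and tally the left-half values above it:
r = 1: 3, 15, 19, 23, 25, 34 → 6
r = 2: 3, 15, 19, 23, 25, 34 → 6
r = 7: 15, 19, 23, 25, 34 → 5
r = 9: 15, 19, 23, 25, 34 → 5
r = 16: 19, 23, 25, 34 → 4
r = 22: 23, 25, 34 → 3
r = 37: none → 0
Cross-inversions: 6 + 6 + 5 + 5 + 4 + 3 + 0 = 29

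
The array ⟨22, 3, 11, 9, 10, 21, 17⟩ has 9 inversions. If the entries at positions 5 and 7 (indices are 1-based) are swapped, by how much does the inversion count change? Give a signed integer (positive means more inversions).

+1

Positions 5 and 7 hold 10 and 17; after swapping, the array is [22, 3, 11, 9, 17, 21, 10].
Element-by-element contributions:
22 → 3, 11, 9, 17, 21, 10 → 6
3 → none → 0
11 → 9, 10 → 2
9 → none → 0
17 → 10 → 1
21 → 10 → 1
10 → none → 0
Sum: 6 + 0 + 2 + 0 + 1 + 1 + 0 = 10
Change: 10 − 9 = +1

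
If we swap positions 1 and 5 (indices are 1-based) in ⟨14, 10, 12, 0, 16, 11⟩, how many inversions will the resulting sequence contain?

9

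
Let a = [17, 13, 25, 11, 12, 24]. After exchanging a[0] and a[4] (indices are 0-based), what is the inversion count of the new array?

5 inversions

Positions 0 and 4 hold 17 and 12; after swapping, the array is [12, 13, 25, 11, 17, 24].
Element-by-element contributions:
12 → 11 → 1
13 → 11 → 1
25 → 11, 17, 24 → 3
11 → none → 0
17 → none → 0
24 → none → 0
Sum: 1 + 1 + 3 + 0 + 0 + 0 = 5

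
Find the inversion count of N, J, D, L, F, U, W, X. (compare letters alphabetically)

7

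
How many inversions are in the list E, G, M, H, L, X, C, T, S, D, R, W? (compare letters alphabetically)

Inversions: 23

Element-by-element contributions:
E: 2
G: 2
M: 4
H: 2
L: 2
X: 6
C: 0
T: 3
S: 2
D: 0
R: 0
W: 0
Sum: 2 + 2 + 4 + 2 + 2 + 6 + 0 + 3 + 2 + 0 + 0 + 0 = 23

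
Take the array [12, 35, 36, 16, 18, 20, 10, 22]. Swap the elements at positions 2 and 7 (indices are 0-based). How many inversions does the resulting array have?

Positions 2 and 7 hold 36 and 22; after swapping, the array is [12, 35, 22, 16, 18, 20, 10, 36].
Sweep left to right; for each value list the smaller values that follow it:
12 → 10 → 1
35 → 22, 16, 18, 20, 10 → 5
22 → 16, 18, 20, 10 → 4
16 → 10 → 1
18 → 10 → 1
20 → 10 → 1
10 → none → 0
36 → none → 0
Sum: 1 + 5 + 4 + 1 + 1 + 1 + 0 + 0 = 13

13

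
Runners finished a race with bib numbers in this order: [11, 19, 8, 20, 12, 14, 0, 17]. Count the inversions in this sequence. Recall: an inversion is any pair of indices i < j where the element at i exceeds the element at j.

Element-by-element contributions:
11: 2
19: 5
8: 1
20: 4
12: 1
14: 1
0: 0
17: 0
Sum: 2 + 5 + 1 + 4 + 1 + 1 + 0 + 0 = 14

14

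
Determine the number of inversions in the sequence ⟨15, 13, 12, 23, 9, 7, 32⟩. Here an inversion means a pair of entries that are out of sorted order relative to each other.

12

Inversion pairs (indices are 0-based):
(0,1): 15 > 13
(0,2): 15 > 12
(0,4): 15 > 9
(0,5): 15 > 7
(1,2): 13 > 12
(1,4): 13 > 9
(1,5): 13 > 7
(2,4): 12 > 9
(2,5): 12 > 7
(3,4): 23 > 9
(3,5): 23 > 7
(4,5): 9 > 7
That's 12 pairs.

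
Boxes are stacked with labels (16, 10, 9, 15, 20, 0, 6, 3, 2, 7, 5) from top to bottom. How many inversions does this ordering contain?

For each element, count later entries that are smaller:
16: 9
10: 7
9: 6
15: 6
20: 6
0: 0
6: 3
3: 1
2: 0
7: 1
5: 0
Sum: 9 + 7 + 6 + 6 + 6 + 0 + 3 + 1 + 0 + 1 + 0 = 39

There are 39 inversions.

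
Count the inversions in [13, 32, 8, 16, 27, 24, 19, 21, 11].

Out-of-order pairs: 19

For each element, count later entries that are smaller:
13 → 8, 11 → 2
32 → 8, 16, 27, 24, 19, 21, 11 → 7
8 → none → 0
16 → 11 → 1
27 → 24, 19, 21, 11 → 4
24 → 19, 21, 11 → 3
19 → 11 → 1
21 → 11 → 1
11 → none → 0
Sum: 2 + 7 + 0 + 1 + 4 + 3 + 1 + 1 + 0 = 19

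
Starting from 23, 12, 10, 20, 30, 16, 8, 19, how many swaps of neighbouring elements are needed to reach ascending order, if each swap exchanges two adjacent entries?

The minimum number of adjacent swaps to sort an array equals its inversion count, since every such swap removes exactly one inversion.
Count inversions — for each element, later elements that are smaller:
23: 12, 10, 20, 16, 8, 19 → 6
12: 10, 8 → 2
10: 8 → 1
20: 16, 8, 19 → 3
30: 16, 8, 19 → 3
16: 8 → 1
8: none → 0
19: none → 0
Total inversions: 6 + 2 + 1 + 3 + 3 + 1 + 0 + 0 = 16

16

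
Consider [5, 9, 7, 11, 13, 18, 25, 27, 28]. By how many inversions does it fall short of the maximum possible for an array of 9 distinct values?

35

Maximum inversions for 9 distinct elements is C(9, 2) = 9·8/2 = 36.
Current inversions — for each element, count later smaller elements:
5: 0
9: 1
7: 0
11: 0
13: 0
18: 0
25: 0
27: 0
28: 0
Current total: 0 + 1 + 0 + 0 + 0 + 0 + 0 + 0 + 0 = 1
Shortfall: 36 − 1 = 35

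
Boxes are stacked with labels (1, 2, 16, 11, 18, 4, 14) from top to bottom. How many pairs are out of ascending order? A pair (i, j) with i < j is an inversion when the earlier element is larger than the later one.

Out-of-order index pairs (1-indexed):
(3,4): 16 > 11
(3,6): 16 > 4
(3,7): 16 > 14
(4,6): 11 > 4
(5,6): 18 > 4
(5,7): 18 > 14
That's 6 pairs.

6 out-of-order pairs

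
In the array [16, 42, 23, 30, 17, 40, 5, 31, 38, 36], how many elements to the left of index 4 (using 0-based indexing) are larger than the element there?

3 such elements

The element at index 4 is 17.
Elements before it: 16, 42, 23, 30
Those larger than 17: 42, 23, 30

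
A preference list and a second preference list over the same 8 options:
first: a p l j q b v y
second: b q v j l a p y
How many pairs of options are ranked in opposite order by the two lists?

18 pairs

Assign each item its position (1..8) in the first ordering, then rewrite the second ordering as that position sequence:
positions: a→1, p→2, l→3, j→4, q→5, b→6, v→7, y→8
second ordering as positions: [6, 5, 7, 4, 3, 1, 2, 8]
Discordant pairs = inversions in this position sequence.
6: 5, 4, 3, 1, 2 → 5
5: 4, 3, 1, 2 → 4
7: 4, 3, 1, 2 → 4
4: 3, 1, 2 → 3
3: 1, 2 → 2
1: 0
2: 0
8: 0
Total: 5 + 4 + 4 + 3 + 2 + 0 + 0 + 0 = 18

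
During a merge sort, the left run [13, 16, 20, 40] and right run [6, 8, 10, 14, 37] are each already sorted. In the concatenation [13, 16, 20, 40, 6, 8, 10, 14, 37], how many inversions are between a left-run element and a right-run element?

16

Count, for every r in R, how many entries of L exceed r:
r = 6: 13, 16, 20, 40 → 4
r = 8: 13, 16, 20, 40 → 4
r = 10: 13, 16, 20, 40 → 4
r = 14: 16, 20, 40 → 3
r = 37: 40 → 1
Cross-inversions: 4 + 4 + 4 + 3 + 1 = 16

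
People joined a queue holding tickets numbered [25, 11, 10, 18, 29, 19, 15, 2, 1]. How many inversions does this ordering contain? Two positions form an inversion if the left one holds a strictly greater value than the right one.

Out-of-order pairs: 25

For each element, count later entries that are smaller:
25 → 11, 10, 18, 19, 15, 2, 1 → 7
11 → 10, 2, 1 → 3
10 → 2, 1 → 2
18 → 15, 2, 1 → 3
29 → 19, 15, 2, 1 → 4
19 → 15, 2, 1 → 3
15 → 2, 1 → 2
2 → 1 → 1
1 → none → 0
Sum: 7 + 3 + 2 + 3 + 4 + 3 + 2 + 1 + 0 = 25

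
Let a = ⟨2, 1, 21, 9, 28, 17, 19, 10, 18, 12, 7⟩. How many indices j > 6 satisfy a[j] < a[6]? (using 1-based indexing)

3

The element at index 6 is 17.
Elements after it: 19, 10, 18, 12, 7
Those smaller than 17: 10, 12, 7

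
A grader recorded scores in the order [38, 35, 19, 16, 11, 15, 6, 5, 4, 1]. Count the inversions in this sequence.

44

Count, for each position, how many later elements it exceeds:
38: 9
35: 8
19: 7
16: 6
11: 4
15: 4
6: 3
5: 2
4: 1
1: 0
Sum: 9 + 8 + 7 + 6 + 4 + 4 + 3 + 2 + 1 + 0 = 44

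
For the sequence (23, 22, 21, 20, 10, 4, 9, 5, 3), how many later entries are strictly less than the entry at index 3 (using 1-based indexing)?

6

The element at index 3 is 21.
Elements after it: 20, 10, 4, 9, 5, 3
Those smaller than 21: 20, 10, 4, 9, 5, 3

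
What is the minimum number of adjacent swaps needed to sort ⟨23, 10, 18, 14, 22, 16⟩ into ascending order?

Each adjacent swap fixes exactly one inversion, so the minimum swap count equals the number of inversions.
Count inversions — for each element, later elements that are smaller:
23: 10, 18, 14, 22, 16 → 5
10: none → 0
18: 14, 16 → 2
14: none → 0
22: 16 → 1
16: none → 0
Total inversions: 5 + 0 + 2 + 0 + 1 + 0 = 8

8 swaps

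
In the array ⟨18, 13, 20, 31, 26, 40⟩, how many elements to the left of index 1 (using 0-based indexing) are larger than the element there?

1 such element

The element at index 1 is 13.
Elements before it: 18
Those larger than 13: 18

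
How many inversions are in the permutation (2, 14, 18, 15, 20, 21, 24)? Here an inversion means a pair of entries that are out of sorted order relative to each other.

1 out-of-order pair

For each element, count later entries that are smaller:
2: 0
14: 0
18: 1
15: 0
20: 0
21: 0
24: 0
Sum: 0 + 0 + 1 + 0 + 0 + 0 + 0 = 1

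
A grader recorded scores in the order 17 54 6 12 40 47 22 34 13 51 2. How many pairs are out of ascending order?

Count, for each position, how many later elements it exceeds:
17: 4
54: 9
6: 1
12: 1
40: 4
47: 4
22: 2
34: 2
13: 1
51: 1
2: 0
Sum: 4 + 9 + 1 + 1 + 4 + 4 + 2 + 2 + 1 + 1 + 0 = 29

29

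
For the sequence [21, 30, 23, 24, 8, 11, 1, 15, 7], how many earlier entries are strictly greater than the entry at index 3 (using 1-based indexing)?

1 such element

The element at index 3 is 23.
Elements before it: 21, 30
Those larger than 23: 30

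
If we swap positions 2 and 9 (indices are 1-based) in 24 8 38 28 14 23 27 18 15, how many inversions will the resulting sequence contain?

24

Positions 2 and 9 hold 8 and 15; after swapping, the array is [24, 15, 38, 28, 14, 23, 27, 18, 8].
Element-by-element contributions:
24 → 15, 14, 23, 18, 8 → 5
15 → 14, 8 → 2
38 → 28, 14, 23, 27, 18, 8 → 6
28 → 14, 23, 27, 18, 8 → 5
14 → 8 → 1
23 → 18, 8 → 2
27 → 18, 8 → 2
18 → 8 → 1
8 → none → 0
Sum: 5 + 2 + 6 + 5 + 1 + 2 + 2 + 1 + 0 = 24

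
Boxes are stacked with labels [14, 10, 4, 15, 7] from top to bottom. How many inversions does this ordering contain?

Out-of-order index pairs (0-indexed):
(0,1): 14 > 10
(0,2): 14 > 4
(0,4): 14 > 7
(1,2): 10 > 4
(1,4): 10 > 7
(3,4): 15 > 7
That's 6 pairs.

6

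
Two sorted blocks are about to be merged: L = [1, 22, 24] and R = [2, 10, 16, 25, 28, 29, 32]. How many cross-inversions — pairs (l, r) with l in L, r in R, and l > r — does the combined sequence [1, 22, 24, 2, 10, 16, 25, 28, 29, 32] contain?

There are 6 cross-inversions.

Count, for every r in R, how many entries of L exceed r:
r = 2: 22, 24 → 2
r = 10: 22, 24 → 2
r = 16: 22, 24 → 2
r = 25: none → 0
r = 28: none → 0
r = 29: none → 0
r = 32: none → 0
Cross-inversions: 2 + 2 + 2 + 0 + 0 + 0 + 0 = 6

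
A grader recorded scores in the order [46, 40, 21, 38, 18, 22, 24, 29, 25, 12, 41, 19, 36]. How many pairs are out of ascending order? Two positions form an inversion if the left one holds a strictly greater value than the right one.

45

For each element, count later entries that are smaller:
46: 12
40: 10
21: 3
38: 8
18: 1
22: 2
24: 2
29: 3
25: 2
12: 0
41: 2
19: 0
36: 0
Sum: 12 + 10 + 3 + 8 + 1 + 2 + 2 + 3 + 2 + 0 + 2 + 0 + 0 = 45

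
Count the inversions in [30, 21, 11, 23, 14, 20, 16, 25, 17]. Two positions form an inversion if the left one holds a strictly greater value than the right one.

Count, for each position, how many later elements it exceeds:
30: 8
21: 5
11: 0
23: 4
14: 0
20: 2
16: 0
25: 1
17: 0
Sum: 8 + 5 + 0 + 4 + 0 + 2 + 0 + 1 + 0 = 20

There are 20 out-of-order pairs.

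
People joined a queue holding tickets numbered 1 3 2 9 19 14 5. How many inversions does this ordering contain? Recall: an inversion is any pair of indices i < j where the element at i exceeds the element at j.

5 out-of-order pairs

Inversion pairs (indices are 1-based):
(2,3): 3 > 2
(4,7): 9 > 5
(5,6): 19 > 14
(5,7): 19 > 5
(6,7): 14 > 5
That's 5 pairs.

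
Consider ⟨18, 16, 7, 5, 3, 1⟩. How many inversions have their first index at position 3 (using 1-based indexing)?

The element at index 3 is 7.
Elements after it: 5, 3, 1
Those smaller than 7: 5, 3, 1

3 such elements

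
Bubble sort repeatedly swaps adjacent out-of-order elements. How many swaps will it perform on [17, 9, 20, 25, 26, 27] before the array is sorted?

Adjacent swaps: 1

Each adjacent swap fixes exactly one inversion, so the minimum swap count equals the number of inversions.
Count inversions — for each element, later elements that are smaller:
17: 9 → 1
9: none → 0
20: none → 0
25: none → 0
26: none → 0
27: none → 0
Total inversions: 1 + 0 + 0 + 0 + 0 + 0 = 1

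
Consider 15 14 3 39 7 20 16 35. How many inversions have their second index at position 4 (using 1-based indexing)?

0

The element at index 4 is 39.
Elements before it: 15, 14, 3
None of them are larger than 39.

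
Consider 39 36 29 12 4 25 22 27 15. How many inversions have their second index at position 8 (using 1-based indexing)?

3

The element at index 8 is 27.
Elements before it: 39, 36, 29, 12, 4, 25, 22
Those larger than 27: 39, 36, 29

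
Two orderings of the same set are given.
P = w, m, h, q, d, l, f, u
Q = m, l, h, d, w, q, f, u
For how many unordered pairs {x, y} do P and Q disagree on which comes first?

Disagreeing pairs: 8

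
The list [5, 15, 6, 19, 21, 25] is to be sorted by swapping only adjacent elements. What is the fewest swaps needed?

1 swap

Each adjacent swap fixes exactly one inversion, so the minimum swap count equals the number of inversions.
Count inversions — for each element, later elements that are smaller:
5: none → 0
15: 6 → 1
6: none → 0
19: none → 0
21: none → 0
25: none → 0
Total inversions: 0 + 1 + 0 + 0 + 0 + 0 = 1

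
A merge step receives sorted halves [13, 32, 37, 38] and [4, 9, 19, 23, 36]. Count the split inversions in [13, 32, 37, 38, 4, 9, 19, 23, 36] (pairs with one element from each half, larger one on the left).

16

Count, for every r in R, how many entries of L exceed r:
r = 4: 13, 32, 37, 38 → 4
r = 9: 13, 32, 37, 38 → 4
r = 19: 32, 37, 38 → 3
r = 23: 32, 37, 38 → 3
r = 36: 37, 38 → 2
Cross-inversions: 4 + 4 + 3 + 3 + 2 = 16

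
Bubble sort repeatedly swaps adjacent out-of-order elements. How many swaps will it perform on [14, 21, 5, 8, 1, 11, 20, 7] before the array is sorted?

Each adjacent swap fixes exactly one inversion, so the minimum swap count equals the number of inversions.
Count inversions — for each element, later elements that are smaller:
14: 5, 8, 1, 11, 7 → 5
21: 5, 8, 1, 11, 20, 7 → 6
5: 1 → 1
8: 1, 7 → 2
1: none → 0
11: 7 → 1
20: 7 → 1
7: none → 0
Total inversions: 5 + 6 + 1 + 2 + 0 + 1 + 1 + 0 = 16

16 adjacent swaps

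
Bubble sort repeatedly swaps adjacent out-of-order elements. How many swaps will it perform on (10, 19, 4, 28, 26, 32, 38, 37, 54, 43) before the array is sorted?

5 adjacent swaps

The minimum number of adjacent swaps to sort an array equals its inversion count, since every such swap removes exactly one inversion.
Count inversions — for each element, later elements that are smaller:
10: 4 → 1
19: 4 → 1
4: none → 0
28: 26 → 1
26: none → 0
32: none → 0
38: 37 → 1
37: none → 0
54: 43 → 1
43: none → 0
Total inversions: 1 + 1 + 0 + 1 + 0 + 0 + 1 + 0 + 1 + 0 = 5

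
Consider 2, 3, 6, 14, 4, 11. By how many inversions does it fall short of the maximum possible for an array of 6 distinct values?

12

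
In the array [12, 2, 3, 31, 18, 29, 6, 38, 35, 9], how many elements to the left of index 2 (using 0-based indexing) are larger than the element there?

1 such element

The element at index 2 is 3.
Elements before it: 12, 2
Those larger than 3: 12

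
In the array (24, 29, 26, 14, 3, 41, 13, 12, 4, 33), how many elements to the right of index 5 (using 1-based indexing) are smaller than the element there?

The element at index 5 is 3.
Elements after it: 41, 13, 12, 4, 33
None of them are smaller than 3.

0 such elements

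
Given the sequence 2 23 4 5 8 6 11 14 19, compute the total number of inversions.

There are 8 out-of-order pairs.

Element-by-element contributions:
2 → none → 0
23 → 4, 5, 8, 6, 11, 14, 19 → 7
4 → none → 0
5 → none → 0
8 → 6 → 1
6 → none → 0
11 → none → 0
14 → none → 0
19 → none → 0
Sum: 0 + 7 + 0 + 0 + 1 + 0 + 0 + 0 + 0 = 8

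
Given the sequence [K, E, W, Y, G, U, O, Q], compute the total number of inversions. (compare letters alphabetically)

12

Sweep left to right; for each value list the smaller values that follow it:
K → E, G → 2
E → none → 0
W → G, U, O, Q → 4
Y → G, U, O, Q → 4
G → none → 0
U → O, Q → 2
O → none → 0
Q → none → 0
Sum: 2 + 0 + 4 + 4 + 0 + 2 + 0 + 0 = 12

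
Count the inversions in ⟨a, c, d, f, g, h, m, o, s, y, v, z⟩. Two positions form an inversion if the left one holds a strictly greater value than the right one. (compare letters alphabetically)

Sweep left to right; for each value list the smaller values that follow it:
a: 0
c: 0
d: 0
f: 0
g: 0
h: 0
m: 0
o: 0
s: 0
y: 1
v: 0
z: 0
Sum: 0 + 0 + 0 + 0 + 0 + 0 + 0 + 0 + 0 + 1 + 0 + 0 = 1

There is 1 inversion.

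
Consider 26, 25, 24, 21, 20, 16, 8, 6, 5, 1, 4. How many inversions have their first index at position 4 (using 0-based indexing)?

The element at index 4 is 20.
Elements after it: 16, 8, 6, 5, 1, 4
Those smaller than 20: 16, 8, 6, 5, 1, 4

6 such elements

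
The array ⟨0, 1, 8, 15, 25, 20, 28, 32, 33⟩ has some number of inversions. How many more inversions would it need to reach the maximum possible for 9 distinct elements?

Maximum inversions for 9 distinct elements is C(9, 2) = 9·8/2 = 36.
Current inversions — for each element, count later smaller elements:
0: 0
1: 0
8: 0
15: 0
25: 1
20: 0
28: 0
32: 0
33: 0
Current total: 0 + 0 + 0 + 0 + 1 + 0 + 0 + 0 + 0 = 1
Shortfall: 36 − 1 = 35

35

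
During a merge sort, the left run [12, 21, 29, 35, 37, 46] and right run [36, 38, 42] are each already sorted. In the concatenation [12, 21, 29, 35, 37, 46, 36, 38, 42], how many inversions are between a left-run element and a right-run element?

Count, for every r in R, how many entries of L exceed r:
r = 36: 37, 46 → 2
r = 38: 46 → 1
r = 42: 46 → 1
Cross-inversions: 2 + 1 + 1 = 4

4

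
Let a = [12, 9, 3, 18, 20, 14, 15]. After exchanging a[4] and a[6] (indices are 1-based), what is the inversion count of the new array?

Positions 4 and 6 hold 18 and 14; after swapping, the array is [12, 9, 3, 14, 20, 18, 15].
Element-by-element contributions:
12 → 9, 3 → 2
9 → 3 → 1
3 → none → 0
14 → none → 0
20 → 18, 15 → 2
18 → 15 → 1
15 → none → 0
Sum: 2 + 1 + 0 + 0 + 2 + 1 + 0 = 6

There are 6 inversions.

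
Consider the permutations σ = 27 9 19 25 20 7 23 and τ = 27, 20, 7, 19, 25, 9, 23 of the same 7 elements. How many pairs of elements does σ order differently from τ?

8 discordant pairs

Assign each item its position (1..7) in the first ordering, then rewrite the second ordering as that position sequence:
positions: 27→1, 9→2, 19→3, 25→4, 20→5, 7→6, 23→7
second ordering as positions: [1, 5, 6, 3, 4, 2, 7]
Discordant pairs = inversions in this position sequence.
1: 0
5: 3, 4, 2 → 3
6: 3, 4, 2 → 3
3: 2 → 1
4: 2 → 1
2: 0
7: 0
Total: 0 + 3 + 3 + 1 + 1 + 0 + 0 = 8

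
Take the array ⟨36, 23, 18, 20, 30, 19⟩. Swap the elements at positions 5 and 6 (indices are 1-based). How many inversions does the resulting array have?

9

Positions 5 and 6 hold 30 and 19; after swapping, the array is [36, 23, 18, 20, 19, 30].
Count, for each position, how many later elements it exceeds:
36 → 23, 18, 20, 19, 30 → 5
23 → 18, 20, 19 → 3
18 → none → 0
20 → 19 → 1
19 → none → 0
30 → none → 0
Sum: 5 + 3 + 0 + 1 + 0 + 0 = 9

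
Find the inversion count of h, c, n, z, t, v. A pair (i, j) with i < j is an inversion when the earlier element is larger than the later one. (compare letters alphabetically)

For each element, count later entries that are smaller:
h: 1
c: 0
n: 0
z: 2
t: 0
v: 0
Sum: 1 + 0 + 0 + 2 + 0 + 0 = 3

3 inversions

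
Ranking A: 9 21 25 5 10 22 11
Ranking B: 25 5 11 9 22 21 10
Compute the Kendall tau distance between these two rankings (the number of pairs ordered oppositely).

Assign each item its position (1..7) in the first ordering, then rewrite the second ordering as that position sequence:
positions: 9→1, 21→2, 25→3, 5→4, 10→5, 22→6, 11→7
second ordering as positions: [3, 4, 7, 1, 6, 2, 5]
Discordant pairs = inversions in this position sequence.
3: 1, 2 → 2
4: 1, 2 → 2
7: 1, 6, 2, 5 → 4
1: 0
6: 2, 5 → 2
2: 0
5: 0
Total: 2 + 2 + 4 + 0 + 2 + 0 + 0 = 10

Discordant pairs: 10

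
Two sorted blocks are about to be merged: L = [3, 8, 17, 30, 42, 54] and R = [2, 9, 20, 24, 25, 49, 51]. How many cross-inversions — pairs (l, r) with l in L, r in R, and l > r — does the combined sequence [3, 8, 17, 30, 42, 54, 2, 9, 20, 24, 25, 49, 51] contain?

Count, for every r in R, how many entries of L exceed r:
r = 2: 3, 8, 17, 30, 42, 54 → 6
r = 9: 17, 30, 42, 54 → 4
r = 20: 30, 42, 54 → 3
r = 24: 30, 42, 54 → 3
r = 25: 30, 42, 54 → 3
r = 49: 54 → 1
r = 51: 54 → 1
Cross-inversions: 6 + 4 + 3 + 3 + 3 + 1 + 1 = 21

There are 21 cross-inversions.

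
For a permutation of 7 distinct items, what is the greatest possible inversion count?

There are 21 inversions.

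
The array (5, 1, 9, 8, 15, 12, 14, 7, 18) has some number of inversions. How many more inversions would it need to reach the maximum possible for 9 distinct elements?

27

Maximum inversions for 9 distinct elements is C(9, 2) = 9·8/2 = 36.
Current inversions — for each element, count later smaller elements:
5: 1
1: 0
9: 2
8: 1
15: 3
12: 1
14: 1
7: 0
18: 0
Current total: 1 + 0 + 2 + 1 + 3 + 1 + 1 + 0 + 0 = 9
Shortfall: 36 − 9 = 27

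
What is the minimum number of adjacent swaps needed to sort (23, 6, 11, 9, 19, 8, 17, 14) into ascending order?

There are 14 swaps.

Each adjacent swap fixes exactly one inversion, so the minimum swap count equals the number of inversions.
Count inversions — for each element, later elements that are smaller:
23: 6, 11, 9, 19, 8, 17, 14 → 7
6: none → 0
11: 9, 8 → 2
9: 8 → 1
19: 8, 17, 14 → 3
8: none → 0
17: 14 → 1
14: none → 0
Total inversions: 7 + 0 + 2 + 1 + 3 + 0 + 1 + 0 = 14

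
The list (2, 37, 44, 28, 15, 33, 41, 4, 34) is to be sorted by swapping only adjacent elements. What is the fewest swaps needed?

Minimum adjacent swaps = number of inversions (each swap of adjacent out-of-order elements removes one inversion and no swap can remove more).
Count inversions — for each element, later elements that are smaller:
2: none → 0
37: 28, 15, 33, 4, 34 → 5
44: 28, 15, 33, 41, 4, 34 → 6
28: 15, 4 → 2
15: 4 → 1
33: 4 → 1
41: 4, 34 → 2
4: none → 0
34: none → 0
Total inversions: 0 + 5 + 6 + 2 + 1 + 1 + 2 + 0 + 0 = 17

17 swaps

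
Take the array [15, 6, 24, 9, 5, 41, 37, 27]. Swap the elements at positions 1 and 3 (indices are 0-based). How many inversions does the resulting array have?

Positions 1 and 3 hold 6 and 9; after swapping, the array is [15, 9, 24, 6, 5, 41, 37, 27].
Element-by-element contributions:
15 → 9, 6, 5 → 3
9 → 6, 5 → 2
24 → 6, 5 → 2
6 → 5 → 1
5 → none → 0
41 → 37, 27 → 2
37 → 27 → 1
27 → none → 0
Sum: 3 + 2 + 2 + 1 + 0 + 2 + 1 + 0 = 11

11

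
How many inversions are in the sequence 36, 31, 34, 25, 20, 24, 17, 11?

Element-by-element contributions:
36: 7
31: 5
34: 5
25: 4
20: 2
24: 2
17: 1
11: 0
Sum: 7 + 5 + 5 + 4 + 2 + 2 + 1 + 0 = 26

Out-of-order pairs: 26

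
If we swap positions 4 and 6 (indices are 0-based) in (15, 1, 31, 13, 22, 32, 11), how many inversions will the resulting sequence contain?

Positions 4 and 6 hold 22 and 11; after swapping, the array is [15, 1, 31, 13, 11, 32, 22].
Sweep left to right; for each value list the smaller values that follow it:
15: 3
1: 0
31: 3
13: 1
11: 0
32: 1
22: 0
Sum: 3 + 0 + 3 + 1 + 0 + 1 + 0 = 8

8 inversions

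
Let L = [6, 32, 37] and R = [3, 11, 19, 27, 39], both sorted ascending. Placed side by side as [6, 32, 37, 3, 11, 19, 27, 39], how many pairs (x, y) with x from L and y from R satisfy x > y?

Split inversions: 9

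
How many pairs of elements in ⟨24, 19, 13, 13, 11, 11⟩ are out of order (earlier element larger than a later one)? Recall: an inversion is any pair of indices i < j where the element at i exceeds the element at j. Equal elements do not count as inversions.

13

For each element, count later entries that are smaller:
24: 5
19: 4
13: 2
13: 2
11: 0
11: 0
Sum: 5 + 4 + 2 + 2 + 0 + 0 = 13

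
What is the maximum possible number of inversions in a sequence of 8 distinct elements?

A reversed (strictly descending) arrangement makes every pair an inversion, giving C(8, 2) inversions.
C(8, 2) = 8·7/2 = 28

There are 28 inversions.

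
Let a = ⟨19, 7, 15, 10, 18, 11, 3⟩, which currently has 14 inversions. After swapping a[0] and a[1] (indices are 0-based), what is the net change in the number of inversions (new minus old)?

-1

Positions 0 and 1 hold 19 and 7; after swapping, the array is [7, 19, 15, 10, 18, 11, 3].
Count, for each position, how many later elements it exceeds:
7: 1
19: 5
15: 3
10: 1
18: 2
11: 1
3: 0
Sum: 1 + 5 + 3 + 1 + 2 + 1 + 0 = 13
Change: 13 − 14 = -1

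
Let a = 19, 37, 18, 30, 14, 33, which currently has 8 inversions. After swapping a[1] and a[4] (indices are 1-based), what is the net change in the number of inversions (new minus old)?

+1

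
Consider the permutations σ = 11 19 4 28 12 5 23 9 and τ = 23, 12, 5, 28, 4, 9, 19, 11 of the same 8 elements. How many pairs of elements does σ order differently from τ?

22 discordant pairs

Assign each item its position (1..8) in the first ordering, then rewrite the second ordering as that position sequence:
positions: 11→1, 19→2, 4→3, 28→4, 12→5, 5→6, 23→7, 9→8
second ordering as positions: [7, 5, 6, 4, 3, 8, 2, 1]
Discordant pairs = inversions in this position sequence.
7: 5, 6, 4, 3, 2, 1 → 6
5: 4, 3, 2, 1 → 4
6: 4, 3, 2, 1 → 4
4: 3, 2, 1 → 3
3: 2, 1 → 2
8: 2, 1 → 2
2: 1 → 1
1: 0
Total: 6 + 4 + 4 + 3 + 2 + 2 + 1 + 0 = 22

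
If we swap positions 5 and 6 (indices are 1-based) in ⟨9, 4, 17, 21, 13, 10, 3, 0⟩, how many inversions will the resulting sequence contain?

Positions 5 and 6 hold 13 and 10; after swapping, the array is [9, 4, 17, 21, 10, 13, 3, 0].
Element-by-element contributions:
9 → 4, 3, 0 → 3
4 → 3, 0 → 2
17 → 10, 13, 3, 0 → 4
21 → 10, 13, 3, 0 → 4
10 → 3, 0 → 2
13 → 3, 0 → 2
3 → 0 → 1
0 → none → 0
Sum: 3 + 2 + 4 + 4 + 2 + 2 + 1 + 0 = 18

Inversions: 18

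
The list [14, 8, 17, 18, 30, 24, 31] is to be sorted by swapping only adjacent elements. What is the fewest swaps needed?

2 adjacent swaps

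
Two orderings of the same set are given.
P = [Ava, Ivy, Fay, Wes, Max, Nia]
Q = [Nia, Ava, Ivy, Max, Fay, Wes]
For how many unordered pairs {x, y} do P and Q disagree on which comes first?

Assign each item its position (1..6) in the first ordering, then rewrite the second ordering as that position sequence:
positions: Ava→1, Ivy→2, Fay→3, Wes→4, Max→5, Nia→6
second ordering as positions: [6, 1, 2, 5, 3, 4]
Discordant pairs = inversions in this position sequence.
6: 1, 2, 5, 3, 4 → 5
1: 0
2: 0
5: 3, 4 → 2
3: 0
4: 0
Total: 5 + 0 + 0 + 2 + 0 + 0 = 7

Disagreeing pairs: 7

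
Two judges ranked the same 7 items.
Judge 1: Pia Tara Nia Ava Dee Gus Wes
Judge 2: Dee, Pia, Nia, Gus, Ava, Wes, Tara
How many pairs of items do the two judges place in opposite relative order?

Assign each item its position (1..7) in the first ordering, then rewrite the second ordering as that position sequence:
positions: Pia→1, Tara→2, Nia→3, Ava→4, Dee→5, Gus→6, Wes→7
second ordering as positions: [5, 1, 3, 6, 4, 7, 2]
Discordant pairs = inversions in this position sequence.
5: 1, 3, 4, 2 → 4
1: 0
3: 2 → 1
6: 4, 2 → 2
4: 2 → 1
7: 2 → 1
2: 0
Total: 4 + 0 + 1 + 2 + 1 + 1 + 0 = 9

9 discordant pairs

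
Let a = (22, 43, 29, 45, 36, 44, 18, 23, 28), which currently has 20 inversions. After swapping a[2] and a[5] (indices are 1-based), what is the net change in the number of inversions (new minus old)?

-1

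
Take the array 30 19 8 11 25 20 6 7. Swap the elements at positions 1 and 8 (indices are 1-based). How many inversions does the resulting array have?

9

Positions 1 and 8 hold 30 and 7; after swapping, the array is [7, 19, 8, 11, 25, 20, 6, 30].
Count, for each position, how many later elements it exceeds:
7: 1
19: 3
8: 1
11: 1
25: 2
20: 1
6: 0
30: 0
Sum: 1 + 3 + 1 + 1 + 2 + 1 + 0 + 0 = 9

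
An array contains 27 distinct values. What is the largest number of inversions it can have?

351

A reversed (strictly descending) arrangement makes every pair an inversion, giving C(27, 2) inversions.
C(27, 2) = 27·26/2 = 351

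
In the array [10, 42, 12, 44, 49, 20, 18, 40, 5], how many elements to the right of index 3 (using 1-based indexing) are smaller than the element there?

1

The element at index 3 is 12.
Elements after it: 44, 49, 20, 18, 40, 5
Those smaller than 12: 5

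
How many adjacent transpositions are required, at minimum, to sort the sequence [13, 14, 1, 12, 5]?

7

The minimum number of adjacent swaps to sort an array equals its inversion count, since every such swap removes exactly one inversion.
Count inversions — for each element, later elements that are smaller:
13: 1, 12, 5 → 3
14: 1, 12, 5 → 3
1: none → 0
12: 5 → 1
5: none → 0
Total inversions: 3 + 3 + 0 + 1 + 0 = 7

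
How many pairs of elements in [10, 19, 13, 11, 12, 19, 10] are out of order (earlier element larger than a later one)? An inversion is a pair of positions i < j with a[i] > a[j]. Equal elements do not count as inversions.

Inversion pairs (indices are 1-based):
(2,3): 19 > 13
(2,4): 19 > 11
(2,5): 19 > 12
(2,7): 19 > 10
(3,4): 13 > 11
(3,5): 13 > 12
(3,7): 13 > 10
(4,7): 11 > 10
(5,7): 12 > 10
(6,7): 19 > 10
That's 10 pairs.

10 inversions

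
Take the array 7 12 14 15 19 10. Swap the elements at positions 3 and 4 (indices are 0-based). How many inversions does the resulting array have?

Positions 3 and 4 hold 15 and 19; after swapping, the array is [7, 12, 14, 19, 15, 10].
Element-by-element contributions:
7 → none → 0
12 → 10 → 1
14 → 10 → 1
19 → 15, 10 → 2
15 → 10 → 1
10 → none → 0
Sum: 0 + 1 + 1 + 2 + 1 + 0 = 5

There are 5 inversions.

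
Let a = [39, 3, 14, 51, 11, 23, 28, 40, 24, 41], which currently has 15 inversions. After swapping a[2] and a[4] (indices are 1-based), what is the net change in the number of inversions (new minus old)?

Positions 2 and 4 hold 3 and 51; after swapping, the array is [39, 51, 14, 3, 11, 23, 28, 40, 24, 41].
Count, for each position, how many later elements it exceeds:
39: 6
51: 8
14: 2
3: 0
11: 0
23: 0
28: 1
40: 1
24: 0
41: 0
Sum: 6 + 8 + 2 + 0 + 0 + 0 + 1 + 1 + 0 + 0 = 18
Change: 18 − 15 = +3

+3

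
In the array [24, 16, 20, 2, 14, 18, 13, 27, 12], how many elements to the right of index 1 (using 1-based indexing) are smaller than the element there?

7 such elements

The element at index 1 is 24.
Elements after it: 16, 20, 2, 14, 18, 13, 27, 12
Those smaller than 24: 16, 20, 2, 14, 18, 13, 12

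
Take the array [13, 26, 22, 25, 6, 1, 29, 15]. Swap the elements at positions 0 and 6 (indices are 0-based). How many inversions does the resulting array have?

22 inversions

Positions 0 and 6 hold 13 and 29; after swapping, the array is [29, 26, 22, 25, 6, 1, 13, 15].
Count, for each position, how many later elements it exceeds:
29: 7
26: 6
22: 4
25: 4
6: 1
1: 0
13: 0
15: 0
Sum: 7 + 6 + 4 + 4 + 1 + 0 + 0 + 0 = 22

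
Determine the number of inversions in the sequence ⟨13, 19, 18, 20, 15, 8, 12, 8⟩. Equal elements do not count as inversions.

20 inversions

For each element, count later entries that are smaller:
13 → 8, 12, 8 → 3
19 → 18, 15, 8, 12, 8 → 5
18 → 15, 8, 12, 8 → 4
20 → 15, 8, 12, 8 → 4
15 → 8, 12, 8 → 3
8 → none → 0
12 → 8 → 1
8 → none → 0
Sum: 3 + 5 + 4 + 4 + 3 + 0 + 1 + 0 = 20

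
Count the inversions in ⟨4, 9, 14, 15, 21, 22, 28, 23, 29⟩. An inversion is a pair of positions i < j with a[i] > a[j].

1

Element-by-element contributions:
4 → none → 0
9 → none → 0
14 → none → 0
15 → none → 0
21 → none → 0
22 → none → 0
28 → 23 → 1
23 → none → 0
29 → none → 0
Sum: 0 + 0 + 0 + 0 + 0 + 0 + 1 + 0 + 0 = 1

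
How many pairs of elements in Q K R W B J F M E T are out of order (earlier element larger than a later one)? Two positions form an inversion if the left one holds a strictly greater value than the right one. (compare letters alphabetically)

Element-by-element contributions:
Q: 6
K: 4
R: 5
W: 6
B: 0
J: 2
F: 1
M: 1
E: 0
T: 0
Sum: 6 + 4 + 5 + 6 + 0 + 2 + 1 + 1 + 0 + 0 = 25

Inversions: 25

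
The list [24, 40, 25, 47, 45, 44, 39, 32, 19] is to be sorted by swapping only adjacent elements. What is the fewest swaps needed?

21

Each adjacent swap fixes exactly one inversion, so the minimum swap count equals the number of inversions.
Count inversions — for each element, later elements that are smaller:
24: 19 → 1
40: 25, 39, 32, 19 → 4
25: 19 → 1
47: 45, 44, 39, 32, 19 → 5
45: 44, 39, 32, 19 → 4
44: 39, 32, 19 → 3
39: 32, 19 → 2
32: 19 → 1
19: none → 0
Total inversions: 1 + 4 + 1 + 5 + 4 + 3 + 2 + 1 + 0 = 21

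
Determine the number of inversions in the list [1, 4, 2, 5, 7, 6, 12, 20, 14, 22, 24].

For each element, count later entries that are smaller:
1: 0
4: 1
2: 0
5: 0
7: 1
6: 0
12: 0
20: 1
14: 0
22: 0
24: 0
Sum: 0 + 1 + 0 + 0 + 1 + 0 + 0 + 1 + 0 + 0 + 0 = 3

3 inversions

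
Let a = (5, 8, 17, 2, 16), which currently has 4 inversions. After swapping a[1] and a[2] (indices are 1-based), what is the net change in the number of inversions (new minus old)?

+1

Positions 1 and 2 hold 5 and 8; after swapping, the array is [8, 5, 17, 2, 16].
For each element, count later entries that are smaller:
8 → 5, 2 → 2
5 → 2 → 1
17 → 2, 16 → 2
2 → none → 0
16 → none → 0
Sum: 2 + 1 + 2 + 0 + 0 = 5
Change: 5 − 4 = +1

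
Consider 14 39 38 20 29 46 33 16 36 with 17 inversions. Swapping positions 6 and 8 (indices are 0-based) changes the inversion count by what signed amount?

+1

Positions 6 and 8 hold 33 and 36; after swapping, the array is [14, 39, 38, 20, 29, 46, 36, 16, 33].
Sweep left to right; for each value list the smaller values that follow it:
14 → none → 0
39 → 38, 20, 29, 36, 16, 33 → 6
38 → 20, 29, 36, 16, 33 → 5
20 → 16 → 1
29 → 16 → 1
46 → 36, 16, 33 → 3
36 → 16, 33 → 2
16 → none → 0
33 → none → 0
Sum: 0 + 6 + 5 + 1 + 1 + 3 + 2 + 0 + 0 = 18
Change: 18 − 17 = +1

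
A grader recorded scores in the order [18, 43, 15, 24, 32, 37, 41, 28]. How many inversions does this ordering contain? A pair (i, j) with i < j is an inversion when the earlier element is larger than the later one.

10 inversions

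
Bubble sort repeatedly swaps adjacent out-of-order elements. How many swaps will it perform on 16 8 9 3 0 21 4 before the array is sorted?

The minimum number of adjacent swaps to sort an array equals its inversion count, since every such swap removes exactly one inversion.
Count inversions — for each element, later elements that are smaller:
16: 8, 9, 3, 0, 4 → 5
8: 3, 0, 4 → 3
9: 3, 0, 4 → 3
3: 0 → 1
0: none → 0
21: 4 → 1
4: none → 0
Total inversions: 5 + 3 + 3 + 1 + 0 + 1 + 0 = 13

13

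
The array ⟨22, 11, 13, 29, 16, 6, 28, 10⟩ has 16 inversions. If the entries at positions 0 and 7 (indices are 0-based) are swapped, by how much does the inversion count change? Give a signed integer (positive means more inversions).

Positions 0 and 7 hold 22 and 10; after swapping, the array is [10, 11, 13, 29, 16, 6, 28, 22].
Count, for each position, how many later elements it exceeds:
10 → 6 → 1
11 → 6 → 1
13 → 6 → 1
29 → 16, 6, 28, 22 → 4
16 → 6 → 1
6 → none → 0
28 → 22 → 1
22 → none → 0
Sum: 1 + 1 + 1 + 4 + 1 + 0 + 1 + 0 = 9
Change: 9 − 16 = -7

-7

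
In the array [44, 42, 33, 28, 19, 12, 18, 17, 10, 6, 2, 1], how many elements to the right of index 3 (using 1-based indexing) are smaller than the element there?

The element at index 3 is 33.
Elements after it: 28, 19, 12, 18, 17, 10, 6, 2, 1
Those smaller than 33: 28, 19, 12, 18, 17, 10, 6, 2, 1

9 such elements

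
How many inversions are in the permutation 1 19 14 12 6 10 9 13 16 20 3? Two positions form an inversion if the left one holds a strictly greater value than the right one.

25

Element-by-element contributions:
1: 0
19: 8
14: 6
12: 4
6: 1
10: 2
9: 1
13: 1
16: 1
20: 1
3: 0
Sum: 0 + 8 + 6 + 4 + 1 + 2 + 1 + 1 + 1 + 1 + 0 = 25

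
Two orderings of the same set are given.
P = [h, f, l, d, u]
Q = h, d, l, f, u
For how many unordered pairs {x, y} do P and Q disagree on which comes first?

Assign each item its position (1..5) in the first ordering, then rewrite the second ordering as that position sequence:
positions: h→1, f→2, l→3, d→4, u→5
second ordering as positions: [1, 4, 3, 2, 5]
Discordant pairs = inversions in this position sequence.
1: 0
4: 3, 2 → 2
3: 2 → 1
2: 0
5: 0
Total: 0 + 2 + 1 + 0 + 0 = 3

3 disagreeing pairs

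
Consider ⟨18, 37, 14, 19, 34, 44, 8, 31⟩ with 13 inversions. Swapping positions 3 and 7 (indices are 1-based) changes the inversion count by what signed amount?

-1

Positions 3 and 7 hold 14 and 8; after swapping, the array is [18, 37, 8, 19, 34, 44, 14, 31].
Element-by-element contributions:
18: 2
37: 5
8: 0
19: 1
34: 2
44: 2
14: 0
31: 0
Sum: 2 + 5 + 0 + 1 + 2 + 2 + 0 + 0 = 12
Change: 12 − 13 = -1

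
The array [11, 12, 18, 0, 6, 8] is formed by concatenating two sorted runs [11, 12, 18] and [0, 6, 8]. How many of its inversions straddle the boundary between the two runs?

Cross-inversions: 9

For each element r of the right run, count left-run elements greater than r:
r = 0: 11, 12, 18 → 3
r = 6: 11, 12, 18 → 3
r = 8: 11, 12, 18 → 3
Cross-inversions: 3 + 3 + 3 = 9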